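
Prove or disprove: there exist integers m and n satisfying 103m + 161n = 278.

m = 134, n = -84

103 and 161 are coprime, so 103m + 161n ranges over all of ℤ.
Dividing repeatedly: 161 = 1·103 + 58, 103 = 1·58 + 45, 58 = 1·45 + 13, 45 = 3·13 + 6, 13 = 2·6 + 1, 6 = 6·1 + 0.
Back-substituting, 1 = 13 − 2·6 = 13 − 2·(45 − 3·13) = −2·45 + 7·13 = −2·45 + 7·(58 − 1·45) = 7·58 − 9·45 = 7·58 − 9·(103 − 1·58) = −9·103 + 16·58 = −9·103 + 16·(161 − 1·103) = 16·161 − 25·103; that is, 103·(-25) + 161·16 = 1.
Scaling by 278 gives the particular solution (m, n) = (-6950, 4448).
The general solution is m = -6950 + 161k, n = 4448 − 103k; taking k = 44 gives the smaller pair m = 134, n = -84.
Check: 103·134 + 161·(-84) = 13802 − 13524 = 278. ✓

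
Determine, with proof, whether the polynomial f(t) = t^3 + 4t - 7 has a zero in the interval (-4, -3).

f has no root in that interval.

Evaluate at the endpoints: f(-4) = -87, f(-3) = -46 — same sign (negative).
The derivative f'(t) = 3t^2 + 4 is a quadratic with discriminant 0² − 4·3·4 = -48 < 0; it never vanishes, so it is always positive (sign of the leading coefficient).
Hence f is strictly increasing on ℝ, and in particular on [-4, -3]. A strictly monotone function with same-sign endpoint values stays negative on the whole interval, so f has no zero in (-4, -3).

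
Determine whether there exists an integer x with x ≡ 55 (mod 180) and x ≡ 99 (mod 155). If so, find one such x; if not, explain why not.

There is no such integer.

Reduce both congruences modulo 5, which divides 180 and 155: they say x ≡ 55 (mod 5) and x ≡ 99 (mod 5).
These are incompatible: 55 − 99 = -44 is not divisible by 5.
Therefore no such x exists.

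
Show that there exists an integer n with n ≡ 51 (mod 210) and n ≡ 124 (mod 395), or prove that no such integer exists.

Reduce both congruences modulo 5, which divides 210 and 395: they say n ≡ 51 (mod 5) and n ≡ 124 (mod 5).
However 51 ≡ 1 and 124 ≡ 4 (mod 5), and 1 ≠ 4.
So no integer satisfies both congruences.

No such integer exists.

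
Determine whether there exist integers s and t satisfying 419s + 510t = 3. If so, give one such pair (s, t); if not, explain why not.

Since gcd(419, 510) = 1, every integer is an integer combination of 419 and 510.
Dividing repeatedly: 510 = 1·419 + 91, 419 = 4·91 + 55, 91 = 1·55 + 36, 55 = 1·36 + 19, 36 = 1·19 + 17, 19 = 1·17 + 2, 17 = 8·2 + 1, 2 = 2·1 + 0.
Working back up the chain: 1 = 17 − 8·2 = 17 − 8·(19 − 1·17) = −8·19 + 9·17 = −8·19 + 9·(36 − 1·19) = 9·36 − 17·19 = 9·36 − 17·(55 − 1·36) = −17·55 + 26·36 = −17·55 + 26·(91 − 1·55) = 26·91 − 43·55 = 26·91 − 43·(419 − 4·91) = −43·419 + 198·91 = −43·419 + 198·(510 − 1·419) = 198·510 − 241·419. So 419·(-241) + 510·198 = 1.
Scaling by 3 gives the particular solution (s, t) = (-723, 594).
Shifting by a multiple of (510, −419) keeps it a solution: s = -723 + 2·510 = 297, t = 594 − 2·419 = -244.
Check: 419·297 + 510·(-244) = 124443 − 124440 = 3. ✓

s = 297, t = -244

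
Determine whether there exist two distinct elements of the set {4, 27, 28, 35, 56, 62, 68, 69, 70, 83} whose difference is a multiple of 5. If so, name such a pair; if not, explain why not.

4 mod 5 = 4 and 69 mod 5 = 4, so 69 − 4 = 65 = 13·5.

4 and 69 are such a pair.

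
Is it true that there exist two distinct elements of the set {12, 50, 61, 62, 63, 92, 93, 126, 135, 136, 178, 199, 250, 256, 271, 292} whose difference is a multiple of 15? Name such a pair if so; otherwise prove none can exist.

61 and 136 are such a pair.

61 mod 15 = 1 and 136 mod 15 = 1, so 136 − 61 = 75 = 5·15.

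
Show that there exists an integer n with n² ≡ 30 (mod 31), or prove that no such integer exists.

No such integer exists.

31 is prime, so by Euler's criterion 30 is a square mod 31 iff 30^((31−1)/2) = 30^15 ≡ 1 (mod 31).
Squaring successively (mod 31): 30^2 = 900 ≡ 1; 30^4 ≡ 1² = 1 ≡ 1; 30^8 ≡ 1² = 1 ≡ 1.
Since 15 = 8 + 4 + 2 + 1, 30^15 ≡ 1 · 1 · 1 · 30; multiplying out mod 31: 1·1 = 1 ≡ 1, then 1·1 = 1 ≡ 1, then 1·30 = 30 ≡ 30. Thus 30^15 ≡ 30 ≡ −1 (mod 31).
The value −1 means 30 is a non-residue modulo 31, so n² ≡ 30 (mod 31) is impossible.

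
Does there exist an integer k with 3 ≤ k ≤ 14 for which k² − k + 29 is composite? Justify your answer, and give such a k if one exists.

At k = 8: 8² − 8 + 29 = 85 = 5·17, which is composite.

k = 8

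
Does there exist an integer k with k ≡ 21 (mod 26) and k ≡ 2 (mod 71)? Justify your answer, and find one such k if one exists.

k = 73

gcd(26, 71) = 1, so the Chinese Remainder Theorem guarantees exactly one residue class mod 1846 satisfying both.
Write k = 21 + 26t and require 21 + 26t ≡ 2 (mod 71), i.e. 26t ≡ 52 (mod 71).
Invert 26 mod 71 by the Euclidean algorithm: 71 = 2·26 + 19, 26 = 1·19 + 7, 19 = 2·7 + 5, 7 = 1·5 + 2, 5 = 2·2 + 1, 2 = 2·1 + 0; back-substituting, 1 = 5 − 2·2 = 5 − 2·(7 − 1·5) = −2·7 + 3·5 = −2·7 + 3·(19 − 2·7) = 3·19 − 8·7 = 3·19 − 8·(26 − 1·19) = −8·26 + 11·19 = −8·26 + 11·(71 − 2·26) = 11·71 − 30·26. Hence 26·(-30) ≡ 1, so 26⁻¹ ≡ -30 ≡ 41 (mod 71).
Multiplying by 41: t ≡ 41·52 = 2132 ≡ 2 (mod 71).
Taking t = 2 gives k = 21 + 26·2 = 73.
Check: 73 mod 26 = 21, 73 mod 71 = 2. ✓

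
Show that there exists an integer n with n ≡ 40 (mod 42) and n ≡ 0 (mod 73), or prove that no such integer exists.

n = 292

gcd(42, 73) = 1, so the Chinese Remainder Theorem guarantees exactly one residue class mod 3066 satisfying both.
Write n = 40 + 42t and require 40 + 42t ≡ 0 (mod 73), i.e. 42t ≡ 33 (mod 73).
Since 42·40 = 1680 = 23·73 + 1, the inverse of 42 mod 73 is 40.
Multiplying by 40: t ≡ 40·33 = 1320 ≡ 6 (mod 73).
With t = 6: n = 40 + 42·6 = 292.
Check: 292 mod 42 = 40, 292 mod 73 = 0. ✓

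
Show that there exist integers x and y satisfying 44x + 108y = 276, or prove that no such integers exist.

Every value of 44x + 108y is a multiple of gcd(44, 108) = 4; since 4 ∣ 276, solutions exist.
Dividing through by 4 reduces the equation to 11x + 27y = 69.
Dividing repeatedly: 27 = 2·11 + 5, 11 = 2·5 + 1, 5 = 5·1 + 0.
Back-substituting, 1 = 11 − 2·5 = 11 − 2·(27 − 2·11) = −2·27 + 5·11; that is, 11·5 + 27·(-2) = 1.
Times 69: 11·345 + 27·(-138) = 69, so (345, -138) solves it.
Subtracting 12·27 from x and adding 12·11 to y gives the tidier solution (21, -6).
Indeed 44·21 + 108·(-6) = 924 − 648 = 276.

x = 21, y = -6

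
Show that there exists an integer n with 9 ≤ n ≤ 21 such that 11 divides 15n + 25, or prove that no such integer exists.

n = 13

Try n = 13: 15·13 + 25 = 220 = 20·11, which is divisible by 11.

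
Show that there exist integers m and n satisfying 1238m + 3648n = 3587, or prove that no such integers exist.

Any value of 1238m + 3648n is a multiple of gcd(1238, 3648) = 2.
But 3587 is not a multiple of 2 (it leaves remainder 1).
Hence no integers m, n satisfy the equation.

There are no such integers.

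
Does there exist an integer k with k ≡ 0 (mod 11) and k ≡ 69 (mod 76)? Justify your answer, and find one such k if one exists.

The moduli 11 and 76 are coprime, so by the Chinese Remainder Theorem a unique solution modulo 836 exists.
Write k = 0 + 11t and require 0 + 11t ≡ 69 (mod 76), i.e. 11t ≡ 69 (mod 76).
Invert 11 mod 76 by the Euclidean algorithm: 76 = 6·11 + 10, 11 = 1·10 + 1, 10 = 10·1 + 0; back-substituting, 1 = 11 − 1·10 = 11 − (76 − 6·11) = −76 + 7·11. Hence 11·7 ≡ 1, so 11⁻¹ ≡ 7 (mod 76).
Therefore t ≡ 7·69 = 483 ≡ 27 (mod 76).
Taking t = 27 gives k = 0 + 11·27 = 297.
Verify: 297 = 27·11 + 0 and 297 = 3·76 + 69. ✓

k = 297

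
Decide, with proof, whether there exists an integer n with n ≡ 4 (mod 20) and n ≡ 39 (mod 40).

Reduce both congruences modulo 20, which divides 20 and 40: they say n ≡ 4 (mod 20) and n ≡ 39 (mod 20).
However 4 ≡ 4 and 39 ≡ 19 (mod 20), and 4 ≠ 19.
So no integer satisfies both congruences.

There is no such integer.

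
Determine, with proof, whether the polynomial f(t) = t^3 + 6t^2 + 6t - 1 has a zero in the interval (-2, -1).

Such a root exists.

f(-2) = 3 and f(-1) = -2, which have opposite signs.
f is continuous everywhere (it is a polynomial), in particular on [-2, -1].
By the Intermediate Value Theorem, f takes the value 0 somewhere in the open interval.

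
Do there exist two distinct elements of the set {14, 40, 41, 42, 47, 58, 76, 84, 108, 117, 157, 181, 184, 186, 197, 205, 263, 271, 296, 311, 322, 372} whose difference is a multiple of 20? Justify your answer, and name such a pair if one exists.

Both 41 and 181 leave remainder 1 on division by 20; their difference 140 = 7·20 is a multiple of 20.

Yes: 41 and 181.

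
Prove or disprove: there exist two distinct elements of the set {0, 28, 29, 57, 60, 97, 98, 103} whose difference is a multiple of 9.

Reduce each element modulo 9: 0↦0, 28↦1, 29↦2, 57↦3, 60↦6, 97↦7, 98↦8, 103↦4.
All 8 residues are distinct, so no two elements differ by a multiple of 9.

No such pair exists.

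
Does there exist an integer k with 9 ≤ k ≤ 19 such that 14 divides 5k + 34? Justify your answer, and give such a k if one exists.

k = 10

At k = 9 the value 79 is not a multiple of 14. k = 10 works, since 5·10 + 34 = 84 = 6·14.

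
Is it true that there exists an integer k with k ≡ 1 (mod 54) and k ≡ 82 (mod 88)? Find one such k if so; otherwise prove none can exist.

No, no such integer exists.

Reduce both congruences modulo 2, which divides 54 and 88: they say k ≡ 1 (mod 2) and k ≡ 82 (mod 2).
These are incompatible: 1 − 82 = -81 is not divisible by 2.
Therefore no such k exists.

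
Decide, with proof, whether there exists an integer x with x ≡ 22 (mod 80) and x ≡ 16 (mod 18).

Here gcd(80, 18) = 2, and both 22 and 16 leave remainder 0 mod 2, so the system is consistent.
The integers ≡ 22 (mod 80) are 22, 102, 182, 262, 342, 422, 502, …; their remainders mod 18 are 4, 12, 2, 10, 0, 8, 16, so x = 502 is the first that is ≡ 16 (mod 18).
Check: 502 mod 80 = 22, 502 mod 18 = 16. ✓

x = 502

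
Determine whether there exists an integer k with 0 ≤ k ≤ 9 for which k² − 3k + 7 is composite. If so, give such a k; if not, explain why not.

k = 6

At k = 6: 6² − 3·6 + 7 = 25 = 5·5, which is composite.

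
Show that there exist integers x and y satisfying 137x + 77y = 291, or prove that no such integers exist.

x = 1, y = 2

Since gcd(137, 77) = 1, every integer is an integer combination of 137 and 77.
Euclidean algorithm: 137 = 1·77 + 60, 77 = 1·60 + 17, 60 = 3·17 + 9, 17 = 1·9 + 8, 9 = 1·8 + 1, 8 = 8·1 + 0.
Unwinding: 1 = 9 − 1·8 = 9 − (17 − 1·9) = −17 + 2·9 = −17 + 2·(60 − 3·17) = 2·60 − 7·17 = 2·60 − 7·(77 − 1·60) = −7·77 + 9·60 = −7·77 + 9·(137 − 1·77) = 9·137 − 16·77, i.e. 137·9 + 77·(-16) = 1.
Scaling by 291 gives the particular solution (x, y) = (2619, -4656).
Subtracting 34·77 from x and adding 34·137 to y gives the tidier solution (1, 2).
Check: 137·1 + 77·2 = 137 + 154 = 291. ✓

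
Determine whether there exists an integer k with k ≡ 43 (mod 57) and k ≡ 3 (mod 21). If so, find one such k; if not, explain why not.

Reduce both congruences modulo 3, which divides 57 and 21: they say k ≡ 43 (mod 3) and k ≡ 3 (mod 3).
These are incompatible: 43 − 3 = 40 is not divisible by 3.
Therefore no such k exists.

There is no such integer.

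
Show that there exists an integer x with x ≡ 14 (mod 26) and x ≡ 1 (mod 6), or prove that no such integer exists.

There is no such integer.

Both moduli are multiples of 2 = gcd(26, 6), so any solution would satisfy x ≡ 14 and x ≡ 1 modulo 2 simultaneously.
However 14 ≡ 0 and 1 ≡ 1 (mod 2), and 0 ≠ 1.
So no integer satisfies both congruences.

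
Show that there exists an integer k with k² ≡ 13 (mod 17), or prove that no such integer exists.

k = 8

Take k = 8. Then 8² = 64 = 3·17 + 13, so 8² ≡ 13 (mod 17).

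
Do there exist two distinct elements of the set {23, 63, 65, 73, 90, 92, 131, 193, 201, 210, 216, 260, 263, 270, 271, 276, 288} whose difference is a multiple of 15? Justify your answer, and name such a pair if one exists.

Yes: 23 and 263.

Reduce each element mod 15: 23↦8, 63↦3, 65↦5, 73↦13, 90↦0, 92↦2, 131↦11, 193↦13, 201↦6, 210↦0, 216↦6, 260↦5, 263↦8, 270↦0, 271↦1, 276↦6, 288↦3. The residue 8 repeats (at 23 and 263), and 263 − 23 = 240 = 16·15.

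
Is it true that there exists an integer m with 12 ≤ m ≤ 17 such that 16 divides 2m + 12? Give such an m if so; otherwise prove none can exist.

At m = 12, 2·12 + 12 = 36 ≡ 4 (mod 16), and each step in m adds 2, giving residues 4, 6, 8, 10, 12, 14 for m = 12, 13, …, 17.
Since 0 is absent from this list, 16 ∤ 2m + 12 for every m with 12 ≤ m ≤ 17.

There is no such integer m in that range.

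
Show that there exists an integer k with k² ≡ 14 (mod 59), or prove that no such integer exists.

No such integer exists.

59 is prime, so by Euler's criterion 14 is a square mod 59 iff 14^((59−1)/2) = 14^29 ≡ 1 (mod 59).
Repeated squaring mod 59: 14^2 = 196 ≡ 19; 14^4 ≡ 19² = 361 ≡ 7; 14^8 ≡ 7² = 49 ≡ 49; 14^16 ≡ 49² = 2401 ≡ 41.
Since 29 = 16 + 8 + 4 + 1, 14^29 ≡ 41 · 49 · 7 · 14; multiplying out mod 59: 41·49 = 2009 ≡ 3, then 3·7 = 21 ≡ 21, then 21·14 = 294 ≡ 58. Thus 14^29 ≡ 58 ≡ −1 (mod 59).
The value −1 means 14 is a non-residue modulo 59, so k² ≡ 14 (mod 59) is impossible.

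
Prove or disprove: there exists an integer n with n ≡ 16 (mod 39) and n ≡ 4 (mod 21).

Here gcd(39, 21) = 3, and both 16 and 4 leave remainder 1 mod 3, so the system is consistent.
The integers ≡ 16 (mod 39) are 16, 55, 94, 133, 172, …; their remainders mod 21 are 16, 13, 10, 7, 4, so n = 172 is the first that is ≡ 4 (mod 21).
Check: 172 mod 39 = 16, 172 mod 21 = 4. ✓

n = 172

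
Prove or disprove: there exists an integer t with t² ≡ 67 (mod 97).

There is no such integer.

97 is prime, so by Euler's criterion 67 is a square mod 97 iff 67^((97−1)/2) = 67^48 ≡ 1 (mod 97).
Repeated squaring mod 97: 67^2 = 4489 ≡ 27; 67^4 ≡ 27² = 729 ≡ 50; 67^8 ≡ 50² = 2500 ≡ 75; 67^16 ≡ 75² = 5625 ≡ 96; 67^32 ≡ 96² = 9216 ≡ 1.
Since 48 = 32 + 16, 67^48 ≡ 1 · 96; multiplying out mod 97: 1·96 = 96 ≡ 96. Thus 67^48 ≡ 96 ≡ −1 (mod 97).
By Euler's criterion 67 is a quadratic non-residue mod 97: no t satisfies t² ≡ 67 (mod 97).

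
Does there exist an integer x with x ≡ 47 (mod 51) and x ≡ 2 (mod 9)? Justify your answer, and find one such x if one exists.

Here gcd(51, 9) = 3, and both 47 and 2 leave remainder 2 mod 3, so the system is consistent.
In fact x = 47 itself already satisfies 47 mod 9 = 2.
Verify: 47 = 0·51 + 47 and 47 = 5·9 + 2. ✓

x = 47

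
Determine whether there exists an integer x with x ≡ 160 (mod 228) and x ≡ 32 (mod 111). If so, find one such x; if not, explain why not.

Reduce both congruences modulo 3, which divides 228 and 111: they say x ≡ 160 (mod 3) and x ≡ 32 (mod 3).
However 160 ≡ 1 and 32 ≡ 2 (mod 3), and 1 ≠ 2.
Hence the system has no solution.

There is no such integer.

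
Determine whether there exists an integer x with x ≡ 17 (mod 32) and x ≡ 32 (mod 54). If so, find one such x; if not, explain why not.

No, no such integer exists.

gcd(32, 54) = 2. If x ≡ 17 (mod 32) and x ≡ 32 (mod 54), then x ≡ 17 (mod 2) and x ≡ 32 (mod 2).
These are incompatible: 17 − 32 = -15 is not divisible by 2.
Therefore no such x exists.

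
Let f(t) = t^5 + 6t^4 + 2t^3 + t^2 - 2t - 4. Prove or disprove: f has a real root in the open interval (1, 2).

No.

f(1) = 4 and f(2) = 140, both positive, so a sign-change argument is unavailable; we show f keeps this sign on the whole interval.
Substitute t = 1 + u, where 0 < u < 1 on the interval. Expanding, f(1 + u) = u^5 + 11u^4 + 36u^3 + 53u^2 + 35u + 4.
All 6 nonzero coefficients of this polynomial in u are positive; hence for u > 0 the value is a sum of positive terms (the constant 4 among them).
Therefore f(t) > 0 throughout (1, 2), and f has no zero there.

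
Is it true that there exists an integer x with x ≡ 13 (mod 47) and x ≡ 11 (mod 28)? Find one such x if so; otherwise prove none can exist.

gcd(47, 28) = 1, so the Chinese Remainder Theorem guarantees exactly one residue class mod 1316 satisfying both.
Write x = 13 + 47t and require 13 + 47t ≡ 11 (mod 28), i.e. 47t ≡ 26 (mod 28).
47 ≡ 19 (mod 28), so this reads 19t ≡ 26 (mod 28). To invert 19 modulo 28: 28 = 1·19 + 9, 19 = 2·9 + 1, 9 = 9·1 + 0, and unwinding, 1 = 19 − 2·9 = 19 − 2·(28 − 1·19) = −2·28 + 3·19. Thus 19⁻¹ ≡ 3 (mod 28).
Multiplying by 3: t ≡ 3·26 = 78 ≡ 22 (mod 28).
Taking t = 22 gives x = 13 + 47·22 = 1047.
Check: 1047 mod 47 = 13, 1047 mod 28 = 11. ✓

x = 1047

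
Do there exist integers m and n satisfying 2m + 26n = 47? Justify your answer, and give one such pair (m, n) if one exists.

There are no such integers.

Both 2 and 26 are divisible by gcd(2, 26) = 2, hence so is any combination 2m + 26n.
But 47 = 2·23 + 1, so 2 ∤ 47.
Hence no integers m, n satisfy the equation.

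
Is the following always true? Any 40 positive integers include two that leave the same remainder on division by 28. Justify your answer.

There are exactly 28 possible remainders on division by 28.
With 40 integers and only 28 classes, the pigeonhole principle forces two of them, say a and b, into the same class.
That is, a and b leave the same remainder on division by 28, as claimed.

Yes, this is always true.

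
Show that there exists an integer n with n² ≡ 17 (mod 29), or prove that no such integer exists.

No such integer exists.

Apply Euler's criterion with the prime 29: 17 is a quadratic residue iff 17^14 ≡ 1 (mod 29), and a non-residue iff it is ≡ −1.
Squaring successively (mod 29): 17^2 = 289 ≡ 28; 17^4 ≡ 28² = 784 ≡ 1; 17^8 ≡ 1² = 1 ≡ 1.
Since 14 = 8 + 4 + 2, 17^14 ≡ 1 · 1 · 28; multiplying out mod 29: 1·1 = 1 ≡ 1, then 1·28 = 28 ≡ 28. Thus 17^14 ≡ 28 ≡ −1 (mod 29).
The value −1 means 17 is a non-residue modulo 29, so n² ≡ 17 (mod 29) is impossible.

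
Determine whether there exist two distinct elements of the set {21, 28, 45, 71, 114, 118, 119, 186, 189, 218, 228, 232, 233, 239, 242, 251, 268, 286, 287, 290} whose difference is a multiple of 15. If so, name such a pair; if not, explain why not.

21 and 186 are such a pair.

Both 21 and 186 leave remainder 6 on division by 15; their difference 165 = 11·15 is a multiple of 15.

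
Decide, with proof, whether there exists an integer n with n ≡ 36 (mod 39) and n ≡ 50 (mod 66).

Both moduli are multiples of 3 = gcd(39, 66), so any solution would satisfy n ≡ 36 and n ≡ 50 modulo 3 simultaneously.
But 36 mod 3 = 0 while 50 mod 3 = 2, a contradiction.
Hence the system has no solution.

No, no such integer exists.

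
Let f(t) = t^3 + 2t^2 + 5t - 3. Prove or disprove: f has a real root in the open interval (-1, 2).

f(-1) = -7 and f(2) = 23, which have opposite signs.
Since f is a polynomial it is continuous on [-1, 2].
By the Intermediate Value Theorem, f takes the value 0 somewhere in the open interval.

Such a root exists.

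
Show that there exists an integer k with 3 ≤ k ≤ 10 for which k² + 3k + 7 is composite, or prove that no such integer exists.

k = 8

At k = 8: 8² + 3·8 + 7 = 95 = 5·19, which is composite.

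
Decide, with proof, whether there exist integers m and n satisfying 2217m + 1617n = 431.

There are no such integers.

gcd(2217, 1617) = 3, so every integer of the form 2217m + 1617n is a multiple of 3.
But 431 = 3·143 + 2, so 3 ∤ 431.
Hence no integers m, n satisfy the equation.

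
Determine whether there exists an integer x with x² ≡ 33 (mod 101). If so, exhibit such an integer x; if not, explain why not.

Take x = 29. Then 29² = 841 = 8·101 + 33, so 29² ≡ 33 (mod 101).

x = 29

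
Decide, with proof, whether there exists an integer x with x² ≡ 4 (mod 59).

x = 57

x = 57 works: 57² = 3249, and 3249 − 4 = 3245 = 55·59.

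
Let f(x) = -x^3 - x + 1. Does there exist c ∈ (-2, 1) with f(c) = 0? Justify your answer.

Yes, such a c exists.

f(-2) = 11 and f(1) = -1, which have opposite signs.
As a polynomial, f is continuous on every closed interval.
The Intermediate Value Theorem then guarantees some c ∈ (-2, 1) with f(c) = 0.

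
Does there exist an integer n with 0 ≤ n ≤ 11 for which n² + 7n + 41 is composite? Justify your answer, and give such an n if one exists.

n = 4

At n = 4: 4² + 7·4 + 41 = 85 = 5·17, which is composite.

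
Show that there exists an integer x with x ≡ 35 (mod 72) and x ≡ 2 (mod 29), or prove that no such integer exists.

x = 611

The moduli 72 and 29 are coprime, so by the Chinese Remainder Theorem a unique solution modulo 2088 exists.
Write x = 35 + 72t and require 35 + 72t ≡ 2 (mod 29), i.e. 72t ≡ 25 (mod 29).
72 ≡ 14 (mod 29), so this reads 14t ≡ 25 (mod 29). Since 14·27 = 378 = 13·29 + 1, the inverse of 14 mod 29 is 27.
Therefore t ≡ 27·25 = 675 ≡ 8 (mod 29).
With t = 8: x = 35 + 72·8 = 611.
Check: 611 mod 72 = 35, 611 mod 29 = 2. ✓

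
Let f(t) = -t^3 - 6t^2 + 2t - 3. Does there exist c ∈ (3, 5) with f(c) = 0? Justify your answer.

The endpoint values f(3) = -78 and f(5) = -268 are both negative. Claim: f(t) < 0 for every t in (3, 5).
Shift to the endpoint 3: with t = 3 + u (0 < u < 2), one computes f(3 + u) = -u^3 - 15u^2 - 61u - 78.
All 4 nonzero coefficients of this polynomial in u are negative; hence for u > 0 the value is a sum of negative terms (the constant -78 among them).
So f is strictly negative on (3, 5); no root exists in the interval.

No such root exists.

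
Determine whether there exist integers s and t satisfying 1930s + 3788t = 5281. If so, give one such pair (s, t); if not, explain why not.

No such integers exist.

gcd(1930, 3788) = 2, so every integer of the form 1930s + 3788t is a multiple of 2.
But 5281 is not a multiple of 2 (it leaves remainder 1).
Therefore 1930s + 3788t = 5281 has no solution in integers.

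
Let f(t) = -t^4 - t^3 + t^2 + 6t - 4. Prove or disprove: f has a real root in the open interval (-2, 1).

f(-2) = -20 and f(1) = 1, which have opposite signs.
As a polynomial, f is continuous on every closed interval.
By the Intermediate Value Theorem f must vanish at some point of (-2, 1).

Such a root exists.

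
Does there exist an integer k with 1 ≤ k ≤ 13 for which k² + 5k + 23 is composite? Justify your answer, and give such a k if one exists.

No such integer k in that range exists.

The values for k = 1, 2, …, 13 are 29, 37, 47, 59, 73, 89, 107, 127, 149, 173, 199, 227, 257, and each of these is prime.
So no value in the range makes the expression composite.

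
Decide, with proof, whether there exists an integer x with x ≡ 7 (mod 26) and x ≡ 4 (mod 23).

x = 579

gcd(26, 23) = 1, so the Chinese Remainder Theorem guarantees exactly one residue class mod 598 satisfying both.
Write x = 7 + 26t and require 7 + 26t ≡ 4 (mod 23), i.e. 26t ≡ 20 (mod 23).
26 ≡ 3 (mod 23), so this reads 3t ≡ 20 (mod 23). To invert 3 modulo 23: 23 = 7·3 + 2, 3 = 1·2 + 1, 2 = 2·1 + 0, and unwinding, 1 = 3 − 1·2 = 3 − (23 − 7·3) = −23 + 8·3. Thus 3⁻¹ ≡ 8 (mod 23).
Therefore t ≡ 8·20 = 160 ≡ 22 (mod 23).
With t = 22: x = 7 + 26·22 = 579.
Check: 579 mod 26 = 7, 579 mod 23 = 4. ✓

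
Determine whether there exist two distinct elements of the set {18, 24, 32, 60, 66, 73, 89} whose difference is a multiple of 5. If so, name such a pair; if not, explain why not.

Reduce each element mod 5: 18↦3, 24↦4, 32↦2, 60↦0, 66↦1, 73↦3, 89↦4. The residue 3 repeats (at 18 and 73), and 73 − 18 = 55 = 11·5.

18 and 73 are such a pair.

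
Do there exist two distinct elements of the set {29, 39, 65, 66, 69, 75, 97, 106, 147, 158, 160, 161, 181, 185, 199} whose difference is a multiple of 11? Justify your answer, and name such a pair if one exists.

Reduce each element mod 11: 29↦7, 39↦6, 65↦10, 66↦0, 69↦3, 75↦9, 97↦9, 106↦7, 147↦4, 158↦4, 160↦6, 161↦7, 181↦5, 185↦9, 199↦1. The residue 7 repeats (at 29 and 106), and 106 − 29 = 77 = 7·11.

29 and 106 are such a pair.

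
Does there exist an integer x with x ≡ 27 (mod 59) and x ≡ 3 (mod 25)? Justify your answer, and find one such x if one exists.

x = 853

Since 59 and 25 share no common factor, CRT says the pair of congruences has a solution (unique mod 1475).
Any solution of the first congruence is x = 27 + 59t; substituting into the second, 59t ≡ 3 − 27 ≡ 1 (mod 25).
59 ≡ 9 (mod 25), so this reads 9t ≡ 1 (mod 25). Since 9·14 = 126 = 5·25 + 1, the inverse of 9 mod 25 is 14.
Multiplying by 14: t ≡ 14·1 = 14 (mod 25).
With t = 14: x = 27 + 59·14 = 853.
Check: 853 mod 59 = 27, 853 mod 25 = 3. ✓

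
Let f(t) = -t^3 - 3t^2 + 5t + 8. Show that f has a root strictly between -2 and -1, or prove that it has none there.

Such a root exists.

f(-2) = -6 and f(-1) = 1, which have opposite signs.
f is continuous everywhere (it is a polynomial), in particular on [-2, -1].
By the Intermediate Value Theorem, f takes the value 0 somewhere in the open interval.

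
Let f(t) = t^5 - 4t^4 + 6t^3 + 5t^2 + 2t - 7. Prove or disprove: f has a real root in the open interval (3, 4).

The endpoint values f(3) = 125 and f(4) = 465 are both positive. Claim: f(t) > 0 for every t in (3, 4).
Shift to the endpoint 3: with t = 3 + u (0 < u < 1), one computes f(3 + u) = u^5 + 11u^4 + 48u^3 + 113u^2 + 167u + 125.
The nonzero coefficients here are all positive, so for u > 0 every term is positive (or zero), and the constant term 125 is strictly positive.
So f is strictly positive on (3, 4); no root exists in the interval.

f has no root in that interval.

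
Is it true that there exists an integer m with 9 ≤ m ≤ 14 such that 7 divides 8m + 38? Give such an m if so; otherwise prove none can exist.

m = 11

Try m = 11: 8·11 + 38 = 126 = 18·7, which is divisible by 7.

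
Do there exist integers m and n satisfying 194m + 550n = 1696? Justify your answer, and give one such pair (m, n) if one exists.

m = 159, n = -53

Every value of 194m + 550n is a multiple of gcd(194, 550) = 2; since 2 ∣ 1696, solutions exist.
Dividing through by 2 reduces the equation to 97m + 275n = 848.
Dividing repeatedly: 275 = 2·97 + 81, 97 = 1·81 + 16, 81 = 5·16 + 1, 16 = 16·1 + 0.
Unwinding: 1 = 81 − 5·16 = 81 − 5·(97 − 1·81) = −5·97 + 6·81 = −5·97 + 6·(275 − 2·97) = 6·275 − 17·97, i.e. 97·(-17) + 275·6 = 1.
Multiplying through by 848: m = (-17)·848 = -14416, n = 6·848 = 5088 is a solution.
Shifting by a multiple of (275, −97) keeps it a solution: m = -14416 + 53·275 = 159, n = 5088 − 53·97 = -53.
Indeed 194·159 + 550·(-53) = 30846 − 29150 = 1696.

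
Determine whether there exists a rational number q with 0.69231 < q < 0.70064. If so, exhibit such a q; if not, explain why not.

q = 7/10

Scale by 10: the interval becomes (6.92310, 7.00640), which contains the integer 7.
Hence 7/10 is a rational number with 0.69231 < 7/10 < 0.70064.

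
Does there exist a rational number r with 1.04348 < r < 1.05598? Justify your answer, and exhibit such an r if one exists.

Scale by 18: the interval becomes (18.78264, 19.00764), which contains the integer 19.
So r = 19/18 works: it is a ratio of integers, and dividing 18·1.04348 < 19 < 18·1.05598 through by 18 gives 1.04348 < 19/18 < 1.05598.

r = 19/18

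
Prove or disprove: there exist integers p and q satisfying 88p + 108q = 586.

Any value of 88p + 108q is a multiple of gcd(88, 108) = 4.
However 586 leaves remainder 2 on division by 4.
Therefore 88p + 108q = 586 has no solution in integers.

There are no such integers.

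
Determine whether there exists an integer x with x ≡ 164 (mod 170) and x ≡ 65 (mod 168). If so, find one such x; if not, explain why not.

No, no such integer exists.

Reduce both congruences modulo 2, which divides 170 and 168: they say x ≡ 164 (mod 2) and x ≡ 65 (mod 2).
But 164 mod 2 = 0 while 65 mod 2 = 1, a contradiction.
Therefore no such x exists.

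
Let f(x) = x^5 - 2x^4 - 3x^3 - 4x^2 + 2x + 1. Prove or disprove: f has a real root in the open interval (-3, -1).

f(-3) = -365 and f(-1) = -5, both negative, so a sign-change argument is unavailable; we show f keeps this sign on the whole interval.
Shift to the endpoint -1: with x = -1 − u (0 < u < 2), one computes f(-1 − u) = -u^5 - 7u^4 - 15u^3 - 17u^2 - 14u - 5.
All 6 nonzero coefficients of this polynomial in u are negative; hence for u > 0 the value is a sum of negative terms (the constant -5 among them).
So f is strictly negative on (-3, -1); no root exists in the interval.

No such root exists.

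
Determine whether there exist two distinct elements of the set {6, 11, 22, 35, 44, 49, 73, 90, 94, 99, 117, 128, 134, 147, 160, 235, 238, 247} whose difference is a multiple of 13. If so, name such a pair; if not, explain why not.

11 mod 13 = 11 and 128 mod 13 = 11, so 128 − 11 = 117 = 9·13.

Yes: 11 and 128.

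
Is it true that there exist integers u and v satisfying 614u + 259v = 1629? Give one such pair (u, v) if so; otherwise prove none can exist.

Since gcd(614, 259) = 1, every integer is an integer combination of 614 and 259.
Dividing repeatedly: 614 = 2·259 + 96, 259 = 2·96 + 67, 96 = 1·67 + 29, 67 = 2·29 + 9, 29 = 3·9 + 2, 9 = 4·2 + 1, 2 = 2·1 + 0.
Back-substituting, 1 = 9 − 4·2 = 9 − 4·(29 − 3·9) = −4·29 + 13·9 = −4·29 + 13·(67 − 2·29) = 13·67 − 30·29 = 13·67 − 30·(96 − 1·67) = −30·96 + 43·67 = −30·96 + 43·(259 − 2·96) = 43·259 − 116·96 = 43·259 − 116·(614 − 2·259) = −116·614 + 275·259; that is, 614·(-116) + 259·275 = 1.
Multiplying through by 1629: u = (-116)·1629 = -188964, v = 275·1629 = 447975 is a solution.
Shifting by a multiple of (259, −614) keeps it a solution: u = -188964 + 730·259 = 106, v = 447975 − 730·614 = -245.
Check: 614·106 + 259·(-245) = 65084 − 63455 = 1629. ✓

u = 106, v = -245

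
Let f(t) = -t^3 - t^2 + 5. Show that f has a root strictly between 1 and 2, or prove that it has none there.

Such a root exists.

f(1) = 3 and f(2) = -7, which have opposite signs.
f is continuous everywhere (it is a polynomial), in particular on [1, 2].
By the Intermediate Value Theorem f must vanish at some point of (1, 2).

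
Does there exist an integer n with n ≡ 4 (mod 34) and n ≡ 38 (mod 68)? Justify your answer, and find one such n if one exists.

n = 38

gcd(34, 68) = 34. A simultaneous solution exists iff 4 ≡ 38 (mod 34); here 4 mod 34 = 4 = 38 mod 34, so it does.
List candidates n ≡ 4 (mod 34): 4, 38. Modulo 68 these are 4, 38; 38 gives 38 as required.
Indeed 38 ≡ 4 (mod 34) and 38 ≡ 38 (mod 68).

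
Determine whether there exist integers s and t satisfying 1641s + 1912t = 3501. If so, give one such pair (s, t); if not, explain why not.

s = 869, t = -744

1641 and 1912 are coprime, so 1641s + 1912t ranges over all of ℤ.
Run the Euclidean algorithm on 1912 and 1641: 1912 = 1·1641 + 271, 1641 = 6·271 + 15, 271 = 18·15 + 1, 15 = 15·1 + 0.
Working back up the chain: 1 = 271 − 18·15 = 271 − 18·(1641 − 6·271) = −18·1641 + 109·271 = −18·1641 + 109·(1912 − 1·1641) = 109·1912 − 127·1641. So 1641·(-127) + 1912·109 = 1.
Multiplying through by 3501: s = (-127)·3501 = -444627, t = 109·3501 = 381609 is a solution.
The general solution is s = -444627 + 1912k, t = 381609 − 1641k; taking k = 233 gives the smaller pair s = 869, t = -744.
Check: 1641·869 + 1912·(-744) = 1426029 − 1422528 = 3501. ✓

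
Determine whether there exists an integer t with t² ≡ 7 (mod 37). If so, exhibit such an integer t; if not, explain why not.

t = 9

Take t = 9. Then 9² = 81 = 2·37 + 7, so 9² ≡ 7 (mod 37).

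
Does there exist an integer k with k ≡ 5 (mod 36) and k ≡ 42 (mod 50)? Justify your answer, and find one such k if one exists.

Reduce both congruences modulo 2, which divides 36 and 50: they say k ≡ 5 (mod 2) and k ≡ 42 (mod 2).
These are incompatible: 5 − 42 = -37 is not divisible by 2.
Therefore no such k exists.

There is no such integer.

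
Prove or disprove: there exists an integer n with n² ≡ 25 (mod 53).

n = 48 works: 48² = 2304, and 2304 − 25 = 2279 = 43·53.

n = 48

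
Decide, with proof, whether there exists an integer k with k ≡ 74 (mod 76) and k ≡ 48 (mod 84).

Reduce both congruences modulo 4, which divides 76 and 84: they say k ≡ 74 (mod 4) and k ≡ 48 (mod 4).
However 74 ≡ 2 and 48 ≡ 0 (mod 4), and 2 ≠ 0.
Therefore no such k exists.

There is no such integer.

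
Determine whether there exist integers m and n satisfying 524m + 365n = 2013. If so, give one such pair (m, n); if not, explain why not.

Since gcd(524, 365) = 1, every integer is an integer combination of 524 and 365.
Euclidean algorithm: 524 = 1·365 + 159, 365 = 2·159 + 47, 159 = 3·47 + 18, 47 = 2·18 + 11, 18 = 1·11 + 7, 11 = 1·7 + 4, 7 = 1·4 + 3, 4 = 1·3 + 1, 3 = 3·1 + 0.
Unwinding: 1 = 4 − 1·3 = 4 − (7 − 1·4) = −7 + 2·4 = −7 + 2·(11 − 1·7) = 2·11 − 3·7 = 2·11 − 3·(18 − 1·11) = −3·18 + 5·11 = −3·18 + 5·(47 − 2·18) = 5·47 − 13·18 = 5·47 − 13·(159 − 3·47) = −13·159 + 44·47 = −13·159 + 44·(365 − 2·159) = 44·365 − 101·159 = 44·365 − 101·(524 − 1·365) = −101·524 + 145·365, i.e. 524·(-101) + 365·145 = 1.
Multiplying through by 2013: m = (-101)·2013 = -203313, n = 145·2013 = 291885 is a solution.
Adding 558·365 to m and subtracting 558·524 from n gives the tidier solution (357, -507).
Check: 524·357 + 365·(-507) = 187068 − 185055 = 2013. ✓

m = 357, n = -507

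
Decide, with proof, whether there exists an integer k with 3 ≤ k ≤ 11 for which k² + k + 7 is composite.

At k = 10: 10² + 10 + 7 = 117 = 3·39, which is composite.

k = 10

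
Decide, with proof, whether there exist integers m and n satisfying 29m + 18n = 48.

m = 6, n = -7

29 and 18 are coprime, so 29m + 18n ranges over all of ℤ.
Dividing repeatedly: 29 = 1·18 + 11, 18 = 1·11 + 7, 11 = 1·7 + 4, 7 = 1·4 + 3, 4 = 1·3 + 1, 3 = 3·1 + 0.
Back-substituting, 1 = 4 − 1·3 = 4 − (7 − 1·4) = −7 + 2·4 = −7 + 2·(11 − 1·7) = 2·11 − 3·7 = 2·11 − 3·(18 − 1·11) = −3·18 + 5·11 = −3·18 + 5·(29 − 1·18) = 5·29 − 8·18; that is, 29·5 + 18·(-8) = 1.
Multiplying through by 48: m = 5·48 = 240, n = (-8)·48 = -384 is a solution.
Subtracting 13·18 from m and adding 13·29 to n gives the tidier solution (6, -7).
Check: 29·6 + 18·(-7) = 174 − 126 = 48. ✓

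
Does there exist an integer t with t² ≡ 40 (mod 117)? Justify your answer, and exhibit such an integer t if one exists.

t = 79

t = 79 works: 79² = 6241, and 6241 − 40 = 6201 = 53·117.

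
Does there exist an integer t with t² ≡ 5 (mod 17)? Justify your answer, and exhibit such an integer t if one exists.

Since (17 − t)² ≡ t² (mod 17), it suffices to square t = 0, 1, …, 8: the residues are 0, 1, 4, 9, 16, 8, 2, 15, 13.
The set of squares mod 17 is therefore {0, 1, 2, 4, 8, 9, 13, 15, 16}, which does not contain 5.
Hence no integer t has t² ≡ 5 (mod 17).

No, no such integer exists.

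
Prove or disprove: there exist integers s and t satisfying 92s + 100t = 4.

Since gcd(92, 100) = 4 and 4 = 4·1, Bézout's identity guarantees a solution.
Dividing through by 4 reduces the equation to 23s + 25t = 1.
Dividing repeatedly: 25 = 1·23 + 2, 23 = 11·2 + 1, 2 = 2·1 + 0.
Unwinding: 1 = 23 − 11·2 = 23 − 11·(25 − 1·23) = −11·25 + 12·23, i.e. 23·12 + 25·(-11) = 1.
So (s, t) = (12, -11) is a solution.
Check: 92·12 + 100·(-11) = 1104 − 1100 = 4. ✓

s = 12, t = -11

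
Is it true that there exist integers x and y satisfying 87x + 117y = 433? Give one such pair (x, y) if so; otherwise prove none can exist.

Any value of 87x + 117y is a multiple of gcd(87, 117) = 3.
But 433 = 3·144 + 1, so 3 ∤ 433.
Therefore 87x + 117y = 433 has no solution in integers.

There are no such integers.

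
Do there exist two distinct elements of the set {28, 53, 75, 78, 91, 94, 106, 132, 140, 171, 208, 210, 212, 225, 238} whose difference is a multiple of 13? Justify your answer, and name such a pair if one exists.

Yes: 28 and 106.

Both 28 and 106 leave remainder 2 on division by 13; their difference 78 = 6·13 is a multiple of 13.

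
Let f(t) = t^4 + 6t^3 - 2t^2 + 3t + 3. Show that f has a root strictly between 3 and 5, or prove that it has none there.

No.

f(3) = 237 and f(5) = 1343, both positive, so a sign-change argument is unavailable; we show f keeps this sign on the whole interval.
Shift to the endpoint 3: with t = 3 + u (0 < u < 2), one computes f(3 + u) = u^4 + 18u^3 + 106u^2 + 261u + 237.
All 5 nonzero coefficients of this polynomial in u are positive; hence for u > 0 the value is a sum of positive terms (the constant 237 among them).
So f is strictly positive on (3, 5); no root exists in the interval.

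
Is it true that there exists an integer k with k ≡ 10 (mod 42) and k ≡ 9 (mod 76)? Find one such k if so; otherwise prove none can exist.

No such integer exists.

Both moduli are multiples of 2 = gcd(42, 76), so any solution would satisfy k ≡ 10 and k ≡ 9 modulo 2 simultaneously.
But 10 mod 2 = 0 while 9 mod 2 = 1, a contradiction.
Therefore no such k exists.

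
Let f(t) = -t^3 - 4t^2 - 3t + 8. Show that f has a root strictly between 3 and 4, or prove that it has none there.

No such root exists.

f(3) = -64 and f(4) = -132, both negative, so a sign-change argument is unavailable; we show f keeps this sign on the whole interval.
Shift to the endpoint 3: with t = 3 + u (0 < u < 1), one computes f(3 + u) = -u^3 - 13u^2 - 54u - 64.
The nonzero coefficients here are all negative, so for u > 0 every term is negative (or zero), and the constant term -64 is strictly negative.
So f is strictly negative on (3, 4); no root exists in the interval.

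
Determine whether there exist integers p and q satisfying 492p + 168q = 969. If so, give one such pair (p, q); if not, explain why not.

gcd(492, 168) = 12, so every integer of the form 492p + 168q is a multiple of 12.
However 969 leaves remainder 9 on division by 12.
Therefore 492p + 168q = 969 has no solution in integers.

No such integers exist.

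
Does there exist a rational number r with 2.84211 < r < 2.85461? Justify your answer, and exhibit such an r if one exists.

Look for a denominator N such that an integer falls strictly between N·2.84211 and N·2.85461. N = 13 works: 13·2.84211 = 36.94743 < 37 < 37.10993 = 13·2.85461.
So r = 37/13 works: it is a ratio of integers, and dividing 13·2.84211 < 37 < 13·2.85461 through by 13 gives 2.84211 < 37/13 < 2.85461.

r = 37/13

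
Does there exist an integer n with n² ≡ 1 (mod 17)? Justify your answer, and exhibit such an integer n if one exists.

Take n = 1. Then 1² = 1, and since 0 ≤ 1 < 17 this is already reduced: 1² ≡ 1 (mod 17).

n = 1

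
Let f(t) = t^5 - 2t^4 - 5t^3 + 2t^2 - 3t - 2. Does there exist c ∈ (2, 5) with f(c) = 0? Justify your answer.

Yes, f has a root in the interval.

f(2) = -40 and f(5) = 1283, which have opposite signs.
f is continuous everywhere (it is a polynomial), in particular on [2, 5].
By the Intermediate Value Theorem f must vanish at some point of (2, 5).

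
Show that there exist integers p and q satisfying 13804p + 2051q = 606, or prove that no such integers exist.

Both 13804 and 2051 are divisible by gcd(13804, 2051) = 7, hence so is any combination 13804p + 2051q.
But 606 = 7·86 + 4, so 7 ∤ 606.
So the equation is unsolvable over ℤ.

No, no such integers exist.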